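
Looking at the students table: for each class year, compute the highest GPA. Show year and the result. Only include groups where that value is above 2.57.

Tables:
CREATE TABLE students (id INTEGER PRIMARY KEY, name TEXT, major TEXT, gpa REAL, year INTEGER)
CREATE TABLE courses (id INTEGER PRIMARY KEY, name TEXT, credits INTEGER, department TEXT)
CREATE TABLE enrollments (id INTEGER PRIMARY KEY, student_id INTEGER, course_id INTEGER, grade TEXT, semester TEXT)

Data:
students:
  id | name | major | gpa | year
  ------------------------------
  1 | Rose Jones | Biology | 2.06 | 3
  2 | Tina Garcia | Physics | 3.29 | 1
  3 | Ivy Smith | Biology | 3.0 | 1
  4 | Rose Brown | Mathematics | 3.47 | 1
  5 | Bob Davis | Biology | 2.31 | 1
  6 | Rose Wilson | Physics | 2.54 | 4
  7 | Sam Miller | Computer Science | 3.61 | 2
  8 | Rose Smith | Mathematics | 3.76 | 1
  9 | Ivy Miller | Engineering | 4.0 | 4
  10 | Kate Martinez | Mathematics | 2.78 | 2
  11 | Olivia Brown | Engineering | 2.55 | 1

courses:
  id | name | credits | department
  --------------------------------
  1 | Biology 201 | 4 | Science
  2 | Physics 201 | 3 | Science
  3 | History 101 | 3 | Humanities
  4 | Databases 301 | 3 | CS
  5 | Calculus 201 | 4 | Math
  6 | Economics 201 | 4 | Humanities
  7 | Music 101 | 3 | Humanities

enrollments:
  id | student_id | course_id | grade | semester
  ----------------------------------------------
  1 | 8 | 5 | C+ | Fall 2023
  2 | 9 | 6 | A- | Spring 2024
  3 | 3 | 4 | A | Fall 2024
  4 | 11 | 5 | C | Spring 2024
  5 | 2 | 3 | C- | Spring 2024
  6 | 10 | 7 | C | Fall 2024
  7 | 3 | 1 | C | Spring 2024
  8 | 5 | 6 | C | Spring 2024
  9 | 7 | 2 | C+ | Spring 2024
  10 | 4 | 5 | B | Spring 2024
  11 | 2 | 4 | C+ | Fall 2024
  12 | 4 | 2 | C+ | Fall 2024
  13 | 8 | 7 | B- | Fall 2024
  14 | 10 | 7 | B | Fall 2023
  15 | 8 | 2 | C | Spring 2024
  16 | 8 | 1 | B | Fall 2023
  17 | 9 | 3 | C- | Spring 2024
SELECT year, MAX(gpa) AS max_gpa FROM students GROUP BY year HAVING MAX(gpa) > 2.57

Execution result:
year | max_gpa
1 | 3.76
2 | 3.61
4 | 4.00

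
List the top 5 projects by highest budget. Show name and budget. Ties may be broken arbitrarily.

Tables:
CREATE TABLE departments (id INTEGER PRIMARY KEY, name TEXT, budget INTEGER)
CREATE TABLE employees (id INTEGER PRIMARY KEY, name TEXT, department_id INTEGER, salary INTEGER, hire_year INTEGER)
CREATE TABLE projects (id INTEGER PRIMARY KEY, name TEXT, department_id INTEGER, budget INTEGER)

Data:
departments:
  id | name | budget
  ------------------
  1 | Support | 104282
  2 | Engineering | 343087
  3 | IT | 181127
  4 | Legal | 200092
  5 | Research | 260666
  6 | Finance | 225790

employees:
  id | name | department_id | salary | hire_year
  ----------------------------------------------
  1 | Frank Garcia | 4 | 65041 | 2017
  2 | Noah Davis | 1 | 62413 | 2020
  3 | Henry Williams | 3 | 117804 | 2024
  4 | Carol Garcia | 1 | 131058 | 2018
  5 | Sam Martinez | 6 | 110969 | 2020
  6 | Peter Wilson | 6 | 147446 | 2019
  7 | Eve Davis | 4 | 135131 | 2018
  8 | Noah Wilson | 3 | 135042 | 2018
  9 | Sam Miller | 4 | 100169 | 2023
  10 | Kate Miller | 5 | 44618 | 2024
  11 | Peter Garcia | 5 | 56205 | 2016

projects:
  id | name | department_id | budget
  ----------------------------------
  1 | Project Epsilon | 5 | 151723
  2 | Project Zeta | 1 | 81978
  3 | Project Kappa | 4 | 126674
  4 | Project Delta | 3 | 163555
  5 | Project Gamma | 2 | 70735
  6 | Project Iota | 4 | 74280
SELECT name, budget FROM projects ORDER BY budget DESC LIMIT 5

Execution result:
name | budget
Project Delta | 163555
Project Epsilon | 151723
Project Kappa | 126674
Project Zeta | 81978
Project Iota | 74280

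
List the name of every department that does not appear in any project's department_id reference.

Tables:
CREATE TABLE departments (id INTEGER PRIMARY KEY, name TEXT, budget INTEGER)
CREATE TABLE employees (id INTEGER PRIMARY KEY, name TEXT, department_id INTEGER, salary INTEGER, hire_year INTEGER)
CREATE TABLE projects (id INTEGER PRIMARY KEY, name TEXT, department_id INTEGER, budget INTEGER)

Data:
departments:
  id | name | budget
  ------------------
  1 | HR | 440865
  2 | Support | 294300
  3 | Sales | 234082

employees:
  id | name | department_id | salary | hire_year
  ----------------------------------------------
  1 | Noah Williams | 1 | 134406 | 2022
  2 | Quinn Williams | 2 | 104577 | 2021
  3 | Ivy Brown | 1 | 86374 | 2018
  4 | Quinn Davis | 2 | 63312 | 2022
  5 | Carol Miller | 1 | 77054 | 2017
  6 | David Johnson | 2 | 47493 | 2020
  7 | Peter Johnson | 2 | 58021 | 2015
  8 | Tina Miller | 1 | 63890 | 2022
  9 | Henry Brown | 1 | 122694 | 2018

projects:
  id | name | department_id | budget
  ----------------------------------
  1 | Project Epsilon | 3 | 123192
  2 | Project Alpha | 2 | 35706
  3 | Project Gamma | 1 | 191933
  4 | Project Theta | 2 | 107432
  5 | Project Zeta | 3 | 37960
SELECT p.name FROM departments p LEFT JOIN projects c ON c.department_id = p.id WHERE c.id IS NULL

Execution result:
(no rows)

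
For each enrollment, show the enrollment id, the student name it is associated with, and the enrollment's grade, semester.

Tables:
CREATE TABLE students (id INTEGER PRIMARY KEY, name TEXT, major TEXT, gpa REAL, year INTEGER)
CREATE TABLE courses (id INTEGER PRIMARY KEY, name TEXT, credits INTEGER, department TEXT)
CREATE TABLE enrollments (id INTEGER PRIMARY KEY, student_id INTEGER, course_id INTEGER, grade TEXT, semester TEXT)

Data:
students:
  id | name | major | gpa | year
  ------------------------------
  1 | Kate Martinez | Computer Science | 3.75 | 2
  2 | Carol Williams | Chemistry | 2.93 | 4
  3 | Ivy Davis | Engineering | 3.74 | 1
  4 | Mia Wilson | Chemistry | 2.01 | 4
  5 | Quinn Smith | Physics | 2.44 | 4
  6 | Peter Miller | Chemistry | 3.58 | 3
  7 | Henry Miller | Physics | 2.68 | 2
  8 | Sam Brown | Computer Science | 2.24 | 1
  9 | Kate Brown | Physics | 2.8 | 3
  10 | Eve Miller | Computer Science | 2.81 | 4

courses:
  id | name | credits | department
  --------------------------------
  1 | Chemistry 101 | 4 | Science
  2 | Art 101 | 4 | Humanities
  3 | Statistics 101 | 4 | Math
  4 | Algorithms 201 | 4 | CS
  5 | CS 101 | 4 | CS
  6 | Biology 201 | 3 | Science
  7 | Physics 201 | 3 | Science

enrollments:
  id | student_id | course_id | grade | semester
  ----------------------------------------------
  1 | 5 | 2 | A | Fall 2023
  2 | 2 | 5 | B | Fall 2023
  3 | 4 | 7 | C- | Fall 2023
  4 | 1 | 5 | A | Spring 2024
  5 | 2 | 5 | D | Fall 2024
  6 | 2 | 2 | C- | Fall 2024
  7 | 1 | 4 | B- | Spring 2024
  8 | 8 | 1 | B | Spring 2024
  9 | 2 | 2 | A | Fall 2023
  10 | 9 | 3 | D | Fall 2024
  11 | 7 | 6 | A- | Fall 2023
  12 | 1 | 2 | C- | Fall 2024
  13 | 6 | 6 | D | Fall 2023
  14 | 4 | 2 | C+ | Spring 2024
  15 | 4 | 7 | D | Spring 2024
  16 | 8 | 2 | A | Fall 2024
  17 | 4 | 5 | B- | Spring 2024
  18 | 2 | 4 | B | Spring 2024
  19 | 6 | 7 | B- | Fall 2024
SELECT c.id, p.name AS student, c.grade, c.semester FROM enrollments c JOIN students p ON c.student_id = p.id

Execution result:
id | student | grade | semester
1 | Quinn Smith | A | Fall 2023
2 | Carol Williams | B | Fall 2023
3 | Mia Wilson | C- | Fall 2023
4 | Kate Martinez | A | Spring 2024
5 | Carol Williams | D | Fall 2024
6 | Carol Williams | C- | Fall 2024
7 | Kate Martinez | B- | Spring 2024
8 | Sam Brown | B | Spring 2024
9 | Carol Williams | A | Fall 2023
10 | Kate Brown | D | Fall 2024
11 | Henry Miller | A- | Fall 2023
12 | Kate Martinez | C- | Fall 2024
13 | Peter Miller | D | Fall 2023
14 | Mia Wilson | C+ | Spring 2024
15 | Mia Wilson | D | Spring 2024
16 | Sam Brown | A | Fall 2024
17 | Mia Wilson | B- | Spring 2024
18 | Carol Williams | B | Spring 2024
19 | Peter Miller | B- | Fall 2024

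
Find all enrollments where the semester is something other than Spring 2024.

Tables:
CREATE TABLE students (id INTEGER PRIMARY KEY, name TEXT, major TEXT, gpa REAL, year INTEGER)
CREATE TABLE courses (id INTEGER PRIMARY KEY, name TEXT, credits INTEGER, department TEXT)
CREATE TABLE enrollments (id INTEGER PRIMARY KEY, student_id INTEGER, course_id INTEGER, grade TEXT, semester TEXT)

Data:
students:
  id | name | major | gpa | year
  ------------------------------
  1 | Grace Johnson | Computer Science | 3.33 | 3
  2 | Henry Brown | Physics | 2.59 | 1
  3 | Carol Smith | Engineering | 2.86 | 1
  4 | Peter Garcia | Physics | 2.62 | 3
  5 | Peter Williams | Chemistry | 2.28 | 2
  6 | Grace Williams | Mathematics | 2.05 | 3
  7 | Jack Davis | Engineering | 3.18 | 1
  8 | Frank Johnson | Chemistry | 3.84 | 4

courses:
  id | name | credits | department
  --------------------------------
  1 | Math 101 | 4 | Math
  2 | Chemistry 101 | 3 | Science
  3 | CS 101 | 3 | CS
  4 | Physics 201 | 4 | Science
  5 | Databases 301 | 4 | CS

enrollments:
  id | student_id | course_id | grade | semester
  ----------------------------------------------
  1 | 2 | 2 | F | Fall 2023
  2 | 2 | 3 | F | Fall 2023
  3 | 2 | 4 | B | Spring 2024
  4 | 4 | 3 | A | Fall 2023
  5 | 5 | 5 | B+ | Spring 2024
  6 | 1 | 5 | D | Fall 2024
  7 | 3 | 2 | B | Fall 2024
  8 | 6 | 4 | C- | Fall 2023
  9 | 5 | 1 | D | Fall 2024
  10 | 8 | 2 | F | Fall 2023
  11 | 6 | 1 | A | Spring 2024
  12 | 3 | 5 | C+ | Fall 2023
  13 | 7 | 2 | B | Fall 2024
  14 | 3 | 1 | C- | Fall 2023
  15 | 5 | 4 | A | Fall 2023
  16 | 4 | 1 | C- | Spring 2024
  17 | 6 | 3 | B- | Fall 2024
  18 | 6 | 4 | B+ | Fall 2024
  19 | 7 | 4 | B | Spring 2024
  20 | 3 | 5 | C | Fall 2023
SELECT id, semester FROM enrollments WHERE semester <> 'Spring 2024'

Execution result:
id | semester
1 | Fall 2023
2 | Fall 2023
4 | Fall 2023
6 | Fall 2024
7 | Fall 2024
8 | Fall 2023
9 | Fall 2024
10 | Fall 2023
12 | Fall 2023
13 | Fall 2024
14 | Fall 2023
15 | Fall 2023
17 | Fall 2024
18 | Fall 2024
20 | Fall 2023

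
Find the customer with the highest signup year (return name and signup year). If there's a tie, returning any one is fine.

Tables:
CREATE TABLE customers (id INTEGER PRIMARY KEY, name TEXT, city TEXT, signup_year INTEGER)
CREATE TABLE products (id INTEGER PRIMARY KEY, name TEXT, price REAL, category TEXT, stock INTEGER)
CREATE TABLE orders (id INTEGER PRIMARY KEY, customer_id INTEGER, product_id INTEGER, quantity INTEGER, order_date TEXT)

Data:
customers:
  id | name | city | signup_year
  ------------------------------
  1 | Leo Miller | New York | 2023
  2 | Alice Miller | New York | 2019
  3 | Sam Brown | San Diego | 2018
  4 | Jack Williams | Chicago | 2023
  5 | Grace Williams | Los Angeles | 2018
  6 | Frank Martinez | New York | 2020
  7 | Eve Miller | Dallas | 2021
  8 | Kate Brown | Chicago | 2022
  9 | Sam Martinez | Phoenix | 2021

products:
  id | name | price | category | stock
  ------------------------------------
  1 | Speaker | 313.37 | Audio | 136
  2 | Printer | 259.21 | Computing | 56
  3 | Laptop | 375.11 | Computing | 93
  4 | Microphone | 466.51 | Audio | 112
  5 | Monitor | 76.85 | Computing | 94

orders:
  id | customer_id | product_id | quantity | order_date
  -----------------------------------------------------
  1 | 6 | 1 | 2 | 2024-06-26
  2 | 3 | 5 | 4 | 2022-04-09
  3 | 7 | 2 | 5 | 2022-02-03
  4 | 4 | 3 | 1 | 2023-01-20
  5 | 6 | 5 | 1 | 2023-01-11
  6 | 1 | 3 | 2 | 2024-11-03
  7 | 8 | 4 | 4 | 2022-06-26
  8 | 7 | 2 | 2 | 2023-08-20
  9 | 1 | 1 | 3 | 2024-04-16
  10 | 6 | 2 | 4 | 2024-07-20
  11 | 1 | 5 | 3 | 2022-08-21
SELECT name, signup_year FROM customers ORDER BY signup_year DESC LIMIT 1

Execution result:
name | signup_year
Leo Miller | 2023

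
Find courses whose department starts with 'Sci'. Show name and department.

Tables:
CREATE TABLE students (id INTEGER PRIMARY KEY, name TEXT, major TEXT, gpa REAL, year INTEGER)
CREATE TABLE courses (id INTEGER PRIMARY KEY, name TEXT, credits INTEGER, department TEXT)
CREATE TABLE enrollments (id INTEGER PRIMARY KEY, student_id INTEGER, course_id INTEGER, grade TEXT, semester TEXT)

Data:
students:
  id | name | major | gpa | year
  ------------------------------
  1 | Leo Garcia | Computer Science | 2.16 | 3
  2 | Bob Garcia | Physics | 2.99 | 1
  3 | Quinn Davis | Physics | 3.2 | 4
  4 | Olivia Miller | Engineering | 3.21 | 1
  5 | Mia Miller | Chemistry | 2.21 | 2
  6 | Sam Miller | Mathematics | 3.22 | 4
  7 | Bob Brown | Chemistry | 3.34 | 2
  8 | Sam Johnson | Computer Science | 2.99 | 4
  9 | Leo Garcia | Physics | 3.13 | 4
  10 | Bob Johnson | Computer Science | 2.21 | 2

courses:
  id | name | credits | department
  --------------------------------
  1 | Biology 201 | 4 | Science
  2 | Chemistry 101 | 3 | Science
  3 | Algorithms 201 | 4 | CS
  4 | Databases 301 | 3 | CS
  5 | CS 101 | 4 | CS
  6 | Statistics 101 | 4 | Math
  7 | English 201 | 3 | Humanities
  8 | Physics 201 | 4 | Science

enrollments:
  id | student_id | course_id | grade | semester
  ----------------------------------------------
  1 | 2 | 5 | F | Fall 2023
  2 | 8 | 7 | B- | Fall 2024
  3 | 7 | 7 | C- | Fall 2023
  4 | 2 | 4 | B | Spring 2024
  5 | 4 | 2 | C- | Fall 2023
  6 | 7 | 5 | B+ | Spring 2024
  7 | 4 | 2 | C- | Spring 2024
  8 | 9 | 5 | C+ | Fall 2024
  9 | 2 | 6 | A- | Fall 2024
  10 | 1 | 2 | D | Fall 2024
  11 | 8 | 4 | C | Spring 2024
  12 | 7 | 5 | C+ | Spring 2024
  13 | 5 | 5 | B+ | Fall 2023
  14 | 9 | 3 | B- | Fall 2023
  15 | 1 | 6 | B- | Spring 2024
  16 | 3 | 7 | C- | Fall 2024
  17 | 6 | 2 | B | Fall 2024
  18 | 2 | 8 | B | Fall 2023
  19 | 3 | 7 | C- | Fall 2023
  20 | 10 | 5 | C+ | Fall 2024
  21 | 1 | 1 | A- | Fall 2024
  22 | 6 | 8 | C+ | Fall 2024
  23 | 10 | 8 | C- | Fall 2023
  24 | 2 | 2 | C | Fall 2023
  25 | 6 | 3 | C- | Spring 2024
SELECT name, department FROM courses WHERE department LIKE 'Sci%'

Execution result:
name | department
Biology 201 | Science
Chemistry 101 | Science
Physics 201 | Science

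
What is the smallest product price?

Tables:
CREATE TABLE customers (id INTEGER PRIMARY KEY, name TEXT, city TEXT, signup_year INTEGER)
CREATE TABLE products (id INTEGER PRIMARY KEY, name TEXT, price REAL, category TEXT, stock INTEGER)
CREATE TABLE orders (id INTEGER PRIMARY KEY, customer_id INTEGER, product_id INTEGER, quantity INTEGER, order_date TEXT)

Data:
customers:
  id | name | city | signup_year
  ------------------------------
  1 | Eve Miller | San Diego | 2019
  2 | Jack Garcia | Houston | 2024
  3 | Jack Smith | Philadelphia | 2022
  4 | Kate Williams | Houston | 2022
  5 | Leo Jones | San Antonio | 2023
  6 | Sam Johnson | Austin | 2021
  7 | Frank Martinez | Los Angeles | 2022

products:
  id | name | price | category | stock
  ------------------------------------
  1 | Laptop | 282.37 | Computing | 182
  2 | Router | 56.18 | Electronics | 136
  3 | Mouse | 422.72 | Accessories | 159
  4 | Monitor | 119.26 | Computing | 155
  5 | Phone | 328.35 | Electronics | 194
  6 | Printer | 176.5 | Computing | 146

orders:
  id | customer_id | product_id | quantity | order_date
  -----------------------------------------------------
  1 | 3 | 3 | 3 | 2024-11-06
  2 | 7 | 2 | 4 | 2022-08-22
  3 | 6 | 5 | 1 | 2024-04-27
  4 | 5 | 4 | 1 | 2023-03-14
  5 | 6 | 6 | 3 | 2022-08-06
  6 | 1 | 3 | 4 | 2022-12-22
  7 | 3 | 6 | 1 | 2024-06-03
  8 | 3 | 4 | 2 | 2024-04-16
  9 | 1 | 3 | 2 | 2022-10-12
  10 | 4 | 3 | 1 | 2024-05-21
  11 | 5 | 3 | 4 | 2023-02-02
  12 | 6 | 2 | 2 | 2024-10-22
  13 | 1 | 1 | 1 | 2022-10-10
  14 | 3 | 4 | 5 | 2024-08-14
SELECT MIN(price) FROM products

Execution result:
56.18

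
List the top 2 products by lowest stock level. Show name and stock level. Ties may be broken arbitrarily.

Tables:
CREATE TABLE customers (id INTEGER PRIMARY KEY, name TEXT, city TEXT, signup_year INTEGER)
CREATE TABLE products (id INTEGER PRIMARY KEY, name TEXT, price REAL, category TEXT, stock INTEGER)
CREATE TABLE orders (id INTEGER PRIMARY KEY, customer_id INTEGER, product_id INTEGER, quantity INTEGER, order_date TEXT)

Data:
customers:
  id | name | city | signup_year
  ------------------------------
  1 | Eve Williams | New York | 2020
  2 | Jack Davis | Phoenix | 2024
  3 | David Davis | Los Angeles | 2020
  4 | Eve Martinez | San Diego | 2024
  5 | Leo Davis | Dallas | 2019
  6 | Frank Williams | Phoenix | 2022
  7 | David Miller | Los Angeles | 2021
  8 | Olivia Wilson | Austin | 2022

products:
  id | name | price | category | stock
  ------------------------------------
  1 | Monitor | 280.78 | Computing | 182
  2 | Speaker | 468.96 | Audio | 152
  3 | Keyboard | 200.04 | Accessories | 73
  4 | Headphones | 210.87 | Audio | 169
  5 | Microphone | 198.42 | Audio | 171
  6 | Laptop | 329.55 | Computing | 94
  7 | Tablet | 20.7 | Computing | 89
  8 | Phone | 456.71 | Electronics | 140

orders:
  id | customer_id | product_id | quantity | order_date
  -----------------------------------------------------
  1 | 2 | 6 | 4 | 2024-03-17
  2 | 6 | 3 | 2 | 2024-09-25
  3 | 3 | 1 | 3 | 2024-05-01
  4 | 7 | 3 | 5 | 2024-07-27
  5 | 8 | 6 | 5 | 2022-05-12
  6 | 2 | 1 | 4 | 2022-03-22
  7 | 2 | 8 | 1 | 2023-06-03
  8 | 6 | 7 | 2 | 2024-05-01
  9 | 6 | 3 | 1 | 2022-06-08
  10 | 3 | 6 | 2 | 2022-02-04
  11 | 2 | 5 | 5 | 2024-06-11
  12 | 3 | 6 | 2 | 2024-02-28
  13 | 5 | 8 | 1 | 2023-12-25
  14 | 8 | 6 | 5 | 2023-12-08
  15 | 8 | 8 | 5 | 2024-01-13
SELECT name, stock FROM products ORDER BY stock ASC LIMIT 2

Execution result:
name | stock
Keyboard | 73
Tablet | 89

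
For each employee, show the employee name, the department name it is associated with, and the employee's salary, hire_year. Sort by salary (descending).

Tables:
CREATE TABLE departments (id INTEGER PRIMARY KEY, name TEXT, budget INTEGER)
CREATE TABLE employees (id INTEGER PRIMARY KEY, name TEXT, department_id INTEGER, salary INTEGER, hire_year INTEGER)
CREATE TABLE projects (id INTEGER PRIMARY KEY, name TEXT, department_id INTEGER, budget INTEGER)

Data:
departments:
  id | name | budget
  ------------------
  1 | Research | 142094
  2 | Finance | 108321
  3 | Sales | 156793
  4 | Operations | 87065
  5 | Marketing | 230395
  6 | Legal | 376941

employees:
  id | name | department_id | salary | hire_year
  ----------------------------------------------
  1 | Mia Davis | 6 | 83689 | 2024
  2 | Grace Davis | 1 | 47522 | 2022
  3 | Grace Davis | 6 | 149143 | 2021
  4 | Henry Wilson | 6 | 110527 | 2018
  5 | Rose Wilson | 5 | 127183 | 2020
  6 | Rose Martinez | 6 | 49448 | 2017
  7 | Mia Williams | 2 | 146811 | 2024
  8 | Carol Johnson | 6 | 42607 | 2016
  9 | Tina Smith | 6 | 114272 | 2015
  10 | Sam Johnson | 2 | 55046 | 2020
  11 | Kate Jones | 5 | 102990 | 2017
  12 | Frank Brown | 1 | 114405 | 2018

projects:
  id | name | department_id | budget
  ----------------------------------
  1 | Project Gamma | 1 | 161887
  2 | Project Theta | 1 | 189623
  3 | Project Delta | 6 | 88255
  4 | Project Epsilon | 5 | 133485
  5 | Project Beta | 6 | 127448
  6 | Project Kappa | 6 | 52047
SELECT c.name, p.name AS department, c.salary, c.hire_year FROM employees c JOIN departments p ON c.department_id = p.id ORDER BY c.salary DESC

Execution result:
name | department | salary | hire_year
Grace Davis | Legal | 149143 | 2021
Mia Williams | Finance | 146811 | 2024
Rose Wilson | Marketing | 127183 | 2020
Frank Brown | Research | 114405 | 2018
Tina Smith | Legal | 114272 | 2015
Henry Wilson | Legal | 110527 | 2018
Kate Jones | Marketing | 102990 | 2017
Mia Davis | Legal | 83689 | 2024
Sam Johnson | Finance | 55046 | 2020
Rose Martinez | Legal | 49448 | 2017
Grace Davis | Research | 47522 | 2022
Carol Johnson | Legal | 42607 | 2016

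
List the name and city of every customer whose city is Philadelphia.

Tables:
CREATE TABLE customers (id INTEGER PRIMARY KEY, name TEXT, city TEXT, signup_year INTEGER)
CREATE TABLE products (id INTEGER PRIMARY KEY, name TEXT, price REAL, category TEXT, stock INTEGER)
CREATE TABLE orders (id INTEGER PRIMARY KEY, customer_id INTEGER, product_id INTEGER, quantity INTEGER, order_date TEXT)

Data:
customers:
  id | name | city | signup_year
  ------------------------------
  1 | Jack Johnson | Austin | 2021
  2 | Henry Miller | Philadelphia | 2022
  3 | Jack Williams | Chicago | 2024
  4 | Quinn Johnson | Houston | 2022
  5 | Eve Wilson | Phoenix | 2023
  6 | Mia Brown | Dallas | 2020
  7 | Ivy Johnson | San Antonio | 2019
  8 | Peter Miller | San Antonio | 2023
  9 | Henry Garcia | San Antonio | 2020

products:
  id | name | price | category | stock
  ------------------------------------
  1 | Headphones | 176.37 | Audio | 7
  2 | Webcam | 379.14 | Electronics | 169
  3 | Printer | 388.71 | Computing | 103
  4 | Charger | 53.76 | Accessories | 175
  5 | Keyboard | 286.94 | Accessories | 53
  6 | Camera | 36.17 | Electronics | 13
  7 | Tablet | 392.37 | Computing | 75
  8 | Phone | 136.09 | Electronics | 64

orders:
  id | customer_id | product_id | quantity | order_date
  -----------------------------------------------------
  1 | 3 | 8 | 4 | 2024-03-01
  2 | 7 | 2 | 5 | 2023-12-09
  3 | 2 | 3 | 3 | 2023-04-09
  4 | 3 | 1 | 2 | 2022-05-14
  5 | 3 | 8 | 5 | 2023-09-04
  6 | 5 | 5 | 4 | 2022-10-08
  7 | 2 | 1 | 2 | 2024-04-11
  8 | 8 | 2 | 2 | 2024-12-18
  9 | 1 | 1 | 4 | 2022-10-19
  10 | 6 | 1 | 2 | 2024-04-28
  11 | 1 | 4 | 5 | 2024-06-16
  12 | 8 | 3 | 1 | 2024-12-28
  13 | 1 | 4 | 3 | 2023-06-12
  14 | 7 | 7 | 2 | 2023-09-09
SELECT name, city FROM customers WHERE city = 'Philadelphia'

Execution result:
name | city
Henry Miller | Philadelphia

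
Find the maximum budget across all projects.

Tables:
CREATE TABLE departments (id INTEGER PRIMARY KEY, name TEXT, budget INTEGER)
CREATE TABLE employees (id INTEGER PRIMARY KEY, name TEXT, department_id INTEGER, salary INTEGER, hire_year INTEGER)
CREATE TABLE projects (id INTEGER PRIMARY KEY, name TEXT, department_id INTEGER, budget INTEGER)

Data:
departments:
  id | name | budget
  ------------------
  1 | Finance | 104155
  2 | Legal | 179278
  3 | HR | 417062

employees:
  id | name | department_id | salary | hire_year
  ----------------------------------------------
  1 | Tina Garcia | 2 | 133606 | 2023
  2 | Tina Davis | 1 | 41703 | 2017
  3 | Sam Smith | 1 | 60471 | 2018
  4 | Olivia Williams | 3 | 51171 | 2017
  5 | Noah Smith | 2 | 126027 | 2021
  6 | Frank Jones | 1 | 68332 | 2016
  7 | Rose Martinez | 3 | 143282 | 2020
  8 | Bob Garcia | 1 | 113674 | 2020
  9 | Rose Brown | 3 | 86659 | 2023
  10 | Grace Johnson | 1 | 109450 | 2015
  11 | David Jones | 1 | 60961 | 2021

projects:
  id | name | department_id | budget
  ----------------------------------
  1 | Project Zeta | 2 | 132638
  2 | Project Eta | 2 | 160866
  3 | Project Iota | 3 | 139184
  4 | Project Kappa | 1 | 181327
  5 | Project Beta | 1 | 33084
SELECT MAX(budget) FROM projects

Execution result:
181327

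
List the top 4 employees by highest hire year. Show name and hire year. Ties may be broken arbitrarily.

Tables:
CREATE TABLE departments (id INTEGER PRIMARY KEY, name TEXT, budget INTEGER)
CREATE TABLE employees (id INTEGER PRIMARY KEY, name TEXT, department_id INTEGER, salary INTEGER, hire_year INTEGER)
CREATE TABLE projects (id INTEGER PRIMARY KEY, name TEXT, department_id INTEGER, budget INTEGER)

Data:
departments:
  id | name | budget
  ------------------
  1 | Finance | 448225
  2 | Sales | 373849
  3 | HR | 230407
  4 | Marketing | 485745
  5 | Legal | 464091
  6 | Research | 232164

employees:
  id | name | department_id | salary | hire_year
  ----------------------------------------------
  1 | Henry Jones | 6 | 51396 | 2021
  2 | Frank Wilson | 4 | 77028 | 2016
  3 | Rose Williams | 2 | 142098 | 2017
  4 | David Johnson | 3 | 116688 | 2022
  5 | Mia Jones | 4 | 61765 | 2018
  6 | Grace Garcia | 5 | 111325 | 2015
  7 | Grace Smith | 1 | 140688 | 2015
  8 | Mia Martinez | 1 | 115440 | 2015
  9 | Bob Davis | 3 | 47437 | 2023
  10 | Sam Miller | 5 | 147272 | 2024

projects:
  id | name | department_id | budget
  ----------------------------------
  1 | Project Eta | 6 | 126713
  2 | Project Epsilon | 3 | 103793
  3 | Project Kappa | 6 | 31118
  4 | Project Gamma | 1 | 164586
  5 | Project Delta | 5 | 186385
SELECT name, hire_year FROM employees ORDER BY hire_year DESC LIMIT 4

Execution result:
name | hire_year
Sam Miller | 2024
Bob Davis | 2023
David Johnson | 2022
Henry Jones | 2021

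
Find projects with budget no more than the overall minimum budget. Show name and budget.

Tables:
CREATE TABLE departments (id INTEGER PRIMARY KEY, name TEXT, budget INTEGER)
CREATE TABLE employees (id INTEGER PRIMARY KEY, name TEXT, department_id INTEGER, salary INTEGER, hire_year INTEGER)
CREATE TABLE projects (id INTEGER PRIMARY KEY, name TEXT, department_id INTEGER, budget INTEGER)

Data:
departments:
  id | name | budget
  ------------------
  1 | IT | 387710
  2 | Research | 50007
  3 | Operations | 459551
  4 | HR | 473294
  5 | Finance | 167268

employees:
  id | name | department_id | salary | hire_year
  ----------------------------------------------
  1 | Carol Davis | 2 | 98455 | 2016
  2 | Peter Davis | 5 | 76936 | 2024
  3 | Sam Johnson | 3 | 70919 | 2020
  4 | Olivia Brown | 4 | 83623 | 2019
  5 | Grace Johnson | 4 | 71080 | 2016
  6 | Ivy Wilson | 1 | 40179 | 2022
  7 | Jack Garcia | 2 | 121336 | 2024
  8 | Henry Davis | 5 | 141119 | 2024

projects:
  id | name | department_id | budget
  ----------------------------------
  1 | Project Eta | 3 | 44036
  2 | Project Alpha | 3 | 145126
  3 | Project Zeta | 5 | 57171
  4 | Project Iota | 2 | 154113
SELECT name, budget FROM projects WHERE budget <= (SELECT MIN(budget) FROM projects)

Execution result:
name | budget
Project Eta | 44036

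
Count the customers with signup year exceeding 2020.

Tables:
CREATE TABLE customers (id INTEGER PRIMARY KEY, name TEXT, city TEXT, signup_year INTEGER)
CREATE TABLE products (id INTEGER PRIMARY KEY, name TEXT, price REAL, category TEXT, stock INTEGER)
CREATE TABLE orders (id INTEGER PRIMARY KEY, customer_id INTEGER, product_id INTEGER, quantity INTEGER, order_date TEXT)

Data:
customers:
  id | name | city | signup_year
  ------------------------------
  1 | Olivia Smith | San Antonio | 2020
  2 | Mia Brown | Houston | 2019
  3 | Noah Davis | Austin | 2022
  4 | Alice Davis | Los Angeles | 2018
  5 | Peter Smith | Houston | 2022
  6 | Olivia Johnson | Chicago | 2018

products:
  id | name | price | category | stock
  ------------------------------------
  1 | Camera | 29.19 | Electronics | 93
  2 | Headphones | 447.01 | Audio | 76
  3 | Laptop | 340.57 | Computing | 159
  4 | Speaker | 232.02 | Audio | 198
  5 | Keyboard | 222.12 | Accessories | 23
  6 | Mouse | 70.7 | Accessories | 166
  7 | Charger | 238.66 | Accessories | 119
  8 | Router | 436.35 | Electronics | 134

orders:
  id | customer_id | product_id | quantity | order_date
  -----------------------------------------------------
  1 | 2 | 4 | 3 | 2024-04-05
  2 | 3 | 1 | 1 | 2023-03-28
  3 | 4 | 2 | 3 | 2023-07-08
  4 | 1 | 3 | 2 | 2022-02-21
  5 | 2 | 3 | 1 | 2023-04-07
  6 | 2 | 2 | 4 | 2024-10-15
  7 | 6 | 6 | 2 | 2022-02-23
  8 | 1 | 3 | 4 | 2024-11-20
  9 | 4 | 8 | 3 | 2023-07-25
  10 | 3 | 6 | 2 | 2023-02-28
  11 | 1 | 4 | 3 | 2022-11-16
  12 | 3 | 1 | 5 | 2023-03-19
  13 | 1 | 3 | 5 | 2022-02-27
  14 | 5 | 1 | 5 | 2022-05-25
SELECT COUNT(*) FROM customers WHERE signup_year > 2020

Execution result:
2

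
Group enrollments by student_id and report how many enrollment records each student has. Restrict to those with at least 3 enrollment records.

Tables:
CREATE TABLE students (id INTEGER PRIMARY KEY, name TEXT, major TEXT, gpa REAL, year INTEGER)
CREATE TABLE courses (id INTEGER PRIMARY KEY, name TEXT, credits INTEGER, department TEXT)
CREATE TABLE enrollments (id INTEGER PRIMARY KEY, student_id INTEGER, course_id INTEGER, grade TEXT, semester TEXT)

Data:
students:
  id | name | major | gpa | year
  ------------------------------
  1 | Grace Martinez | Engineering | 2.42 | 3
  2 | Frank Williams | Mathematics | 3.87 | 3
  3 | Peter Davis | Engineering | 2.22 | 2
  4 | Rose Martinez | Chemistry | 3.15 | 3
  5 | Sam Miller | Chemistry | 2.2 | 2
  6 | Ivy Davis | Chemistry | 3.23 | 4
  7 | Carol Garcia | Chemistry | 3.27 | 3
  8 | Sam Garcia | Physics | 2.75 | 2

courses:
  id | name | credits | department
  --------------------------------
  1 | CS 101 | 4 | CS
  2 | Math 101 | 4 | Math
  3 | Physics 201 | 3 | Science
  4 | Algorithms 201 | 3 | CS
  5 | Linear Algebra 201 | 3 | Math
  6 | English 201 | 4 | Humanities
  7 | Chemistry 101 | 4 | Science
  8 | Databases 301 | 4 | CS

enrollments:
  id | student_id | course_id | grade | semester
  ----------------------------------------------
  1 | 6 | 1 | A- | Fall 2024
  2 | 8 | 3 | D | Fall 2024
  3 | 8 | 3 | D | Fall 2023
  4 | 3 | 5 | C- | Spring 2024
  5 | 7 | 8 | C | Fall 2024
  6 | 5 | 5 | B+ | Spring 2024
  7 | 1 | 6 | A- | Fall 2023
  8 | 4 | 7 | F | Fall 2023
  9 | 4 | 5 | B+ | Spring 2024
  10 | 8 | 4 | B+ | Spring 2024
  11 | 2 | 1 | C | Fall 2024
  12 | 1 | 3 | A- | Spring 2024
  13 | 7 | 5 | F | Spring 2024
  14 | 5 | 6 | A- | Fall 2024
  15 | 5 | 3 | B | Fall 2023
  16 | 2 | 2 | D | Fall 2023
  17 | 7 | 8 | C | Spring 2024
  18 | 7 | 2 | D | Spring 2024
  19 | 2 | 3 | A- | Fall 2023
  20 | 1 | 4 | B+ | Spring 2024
SELECT student_id, COUNT(*) AS enrollment_count FROM enrollments GROUP BY student_id HAVING COUNT(*) >= 3

Execution result:
student_id | enrollment_count
1 | 3
2 | 3
5 | 3
7 | 4
8 | 3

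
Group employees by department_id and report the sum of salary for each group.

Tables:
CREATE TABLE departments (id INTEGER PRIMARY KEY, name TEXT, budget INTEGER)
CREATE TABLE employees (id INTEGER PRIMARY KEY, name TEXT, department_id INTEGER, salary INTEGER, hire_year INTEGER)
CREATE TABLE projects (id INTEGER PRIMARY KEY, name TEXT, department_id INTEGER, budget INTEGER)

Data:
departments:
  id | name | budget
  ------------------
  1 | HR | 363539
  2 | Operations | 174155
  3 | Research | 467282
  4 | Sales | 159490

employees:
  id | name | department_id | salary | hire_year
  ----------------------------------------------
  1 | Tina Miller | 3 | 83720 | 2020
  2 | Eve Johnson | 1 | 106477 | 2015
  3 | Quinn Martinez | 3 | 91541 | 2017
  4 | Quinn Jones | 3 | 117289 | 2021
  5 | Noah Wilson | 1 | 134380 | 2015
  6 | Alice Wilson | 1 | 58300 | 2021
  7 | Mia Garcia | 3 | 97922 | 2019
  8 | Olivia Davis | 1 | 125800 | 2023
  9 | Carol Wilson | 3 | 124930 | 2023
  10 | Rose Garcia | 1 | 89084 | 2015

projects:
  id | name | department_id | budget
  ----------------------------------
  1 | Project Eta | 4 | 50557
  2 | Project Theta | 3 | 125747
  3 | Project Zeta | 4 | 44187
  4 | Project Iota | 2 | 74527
SELECT department_id, SUM(salary) AS sum_salary FROM employees GROUP BY department_id

Execution result:
department_id | sum_salary
1 | 514041
3 | 515402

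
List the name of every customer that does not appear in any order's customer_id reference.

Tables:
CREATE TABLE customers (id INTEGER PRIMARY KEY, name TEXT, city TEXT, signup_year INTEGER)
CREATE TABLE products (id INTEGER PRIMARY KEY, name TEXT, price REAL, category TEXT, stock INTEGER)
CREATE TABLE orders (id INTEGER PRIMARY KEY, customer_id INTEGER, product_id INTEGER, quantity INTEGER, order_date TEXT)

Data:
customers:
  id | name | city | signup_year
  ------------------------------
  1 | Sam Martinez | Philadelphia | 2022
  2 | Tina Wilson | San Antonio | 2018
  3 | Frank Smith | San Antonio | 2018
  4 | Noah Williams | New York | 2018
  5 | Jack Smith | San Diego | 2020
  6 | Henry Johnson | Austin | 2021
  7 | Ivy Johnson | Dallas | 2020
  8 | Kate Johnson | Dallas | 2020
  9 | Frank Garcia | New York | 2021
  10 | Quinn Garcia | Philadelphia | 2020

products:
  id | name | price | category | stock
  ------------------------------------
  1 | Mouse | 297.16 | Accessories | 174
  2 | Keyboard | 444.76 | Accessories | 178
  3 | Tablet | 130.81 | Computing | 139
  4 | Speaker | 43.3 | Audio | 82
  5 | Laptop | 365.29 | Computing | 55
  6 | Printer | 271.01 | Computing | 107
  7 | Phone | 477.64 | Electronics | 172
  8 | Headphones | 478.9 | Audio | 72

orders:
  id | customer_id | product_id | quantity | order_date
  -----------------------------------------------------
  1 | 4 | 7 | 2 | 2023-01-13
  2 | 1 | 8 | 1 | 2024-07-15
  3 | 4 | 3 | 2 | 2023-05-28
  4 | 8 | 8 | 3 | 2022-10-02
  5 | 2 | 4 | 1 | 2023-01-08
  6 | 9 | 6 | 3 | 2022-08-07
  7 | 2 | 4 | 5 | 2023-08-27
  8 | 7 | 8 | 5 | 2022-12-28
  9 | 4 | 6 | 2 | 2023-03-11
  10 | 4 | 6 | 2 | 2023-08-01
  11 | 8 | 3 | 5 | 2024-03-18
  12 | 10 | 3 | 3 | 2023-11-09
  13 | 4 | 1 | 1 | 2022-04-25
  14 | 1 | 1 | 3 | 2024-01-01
SELECT p.name FROM customers p LEFT JOIN orders c ON c.customer_id = p.id WHERE c.id IS NULL

Execution result:
name
Frank Smith
Jack Smith
Henry Johnson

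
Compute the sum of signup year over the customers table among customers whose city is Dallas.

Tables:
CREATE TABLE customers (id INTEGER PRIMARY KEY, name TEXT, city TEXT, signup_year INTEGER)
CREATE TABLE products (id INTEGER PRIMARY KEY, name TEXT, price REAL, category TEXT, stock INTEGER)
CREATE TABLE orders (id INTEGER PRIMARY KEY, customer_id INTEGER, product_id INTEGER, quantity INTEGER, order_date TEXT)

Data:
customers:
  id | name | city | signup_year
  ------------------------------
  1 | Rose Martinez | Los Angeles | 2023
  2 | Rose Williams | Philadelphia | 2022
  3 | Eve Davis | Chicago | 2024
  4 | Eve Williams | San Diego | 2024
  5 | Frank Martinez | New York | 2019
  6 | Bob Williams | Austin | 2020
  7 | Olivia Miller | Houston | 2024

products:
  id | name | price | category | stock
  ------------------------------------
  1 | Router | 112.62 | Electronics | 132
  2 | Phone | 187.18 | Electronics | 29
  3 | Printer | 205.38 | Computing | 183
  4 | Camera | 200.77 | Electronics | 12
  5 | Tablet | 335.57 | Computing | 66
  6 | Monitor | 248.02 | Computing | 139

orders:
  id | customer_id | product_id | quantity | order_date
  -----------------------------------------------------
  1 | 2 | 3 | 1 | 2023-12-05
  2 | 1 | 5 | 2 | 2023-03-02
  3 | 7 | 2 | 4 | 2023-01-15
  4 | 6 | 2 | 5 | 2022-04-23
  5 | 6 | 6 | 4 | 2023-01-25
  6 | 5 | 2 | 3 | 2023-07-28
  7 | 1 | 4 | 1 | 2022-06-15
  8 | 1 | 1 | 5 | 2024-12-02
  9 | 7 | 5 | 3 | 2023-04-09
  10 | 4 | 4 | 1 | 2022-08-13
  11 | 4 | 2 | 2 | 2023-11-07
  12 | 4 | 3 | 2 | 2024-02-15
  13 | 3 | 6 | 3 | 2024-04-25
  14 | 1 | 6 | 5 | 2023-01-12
SELECT SUM(signup_year) FROM customers WHERE city = 'Dallas'

Execution result:
NULL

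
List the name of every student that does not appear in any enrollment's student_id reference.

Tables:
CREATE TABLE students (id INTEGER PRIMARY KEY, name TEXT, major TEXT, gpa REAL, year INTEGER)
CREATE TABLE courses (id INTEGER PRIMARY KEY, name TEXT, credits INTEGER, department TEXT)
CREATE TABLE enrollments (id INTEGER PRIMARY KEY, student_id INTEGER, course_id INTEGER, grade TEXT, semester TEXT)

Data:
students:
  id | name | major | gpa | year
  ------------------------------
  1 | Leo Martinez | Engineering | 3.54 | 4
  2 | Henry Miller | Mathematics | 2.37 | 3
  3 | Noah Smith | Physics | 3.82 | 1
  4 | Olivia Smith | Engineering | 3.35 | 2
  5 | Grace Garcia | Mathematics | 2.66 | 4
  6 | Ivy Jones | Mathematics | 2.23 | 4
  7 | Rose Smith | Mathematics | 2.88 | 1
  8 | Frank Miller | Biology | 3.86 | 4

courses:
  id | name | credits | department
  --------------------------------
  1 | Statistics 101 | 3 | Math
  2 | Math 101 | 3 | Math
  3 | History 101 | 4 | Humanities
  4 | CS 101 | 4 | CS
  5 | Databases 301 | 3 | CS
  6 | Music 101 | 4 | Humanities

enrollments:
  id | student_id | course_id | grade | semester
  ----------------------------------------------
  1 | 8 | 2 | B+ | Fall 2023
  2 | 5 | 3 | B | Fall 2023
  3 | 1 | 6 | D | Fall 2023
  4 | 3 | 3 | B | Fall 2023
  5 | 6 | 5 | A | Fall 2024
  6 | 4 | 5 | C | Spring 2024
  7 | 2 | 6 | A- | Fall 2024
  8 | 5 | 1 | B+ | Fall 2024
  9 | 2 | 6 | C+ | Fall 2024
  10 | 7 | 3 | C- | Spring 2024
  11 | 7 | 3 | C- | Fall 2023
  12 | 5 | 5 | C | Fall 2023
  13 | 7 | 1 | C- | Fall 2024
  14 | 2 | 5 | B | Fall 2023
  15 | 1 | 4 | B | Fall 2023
SELECT p.name FROM students p LEFT JOIN enrollments c ON c.student_id = p.id WHERE c.id IS NULL

Execution result:
(no rows)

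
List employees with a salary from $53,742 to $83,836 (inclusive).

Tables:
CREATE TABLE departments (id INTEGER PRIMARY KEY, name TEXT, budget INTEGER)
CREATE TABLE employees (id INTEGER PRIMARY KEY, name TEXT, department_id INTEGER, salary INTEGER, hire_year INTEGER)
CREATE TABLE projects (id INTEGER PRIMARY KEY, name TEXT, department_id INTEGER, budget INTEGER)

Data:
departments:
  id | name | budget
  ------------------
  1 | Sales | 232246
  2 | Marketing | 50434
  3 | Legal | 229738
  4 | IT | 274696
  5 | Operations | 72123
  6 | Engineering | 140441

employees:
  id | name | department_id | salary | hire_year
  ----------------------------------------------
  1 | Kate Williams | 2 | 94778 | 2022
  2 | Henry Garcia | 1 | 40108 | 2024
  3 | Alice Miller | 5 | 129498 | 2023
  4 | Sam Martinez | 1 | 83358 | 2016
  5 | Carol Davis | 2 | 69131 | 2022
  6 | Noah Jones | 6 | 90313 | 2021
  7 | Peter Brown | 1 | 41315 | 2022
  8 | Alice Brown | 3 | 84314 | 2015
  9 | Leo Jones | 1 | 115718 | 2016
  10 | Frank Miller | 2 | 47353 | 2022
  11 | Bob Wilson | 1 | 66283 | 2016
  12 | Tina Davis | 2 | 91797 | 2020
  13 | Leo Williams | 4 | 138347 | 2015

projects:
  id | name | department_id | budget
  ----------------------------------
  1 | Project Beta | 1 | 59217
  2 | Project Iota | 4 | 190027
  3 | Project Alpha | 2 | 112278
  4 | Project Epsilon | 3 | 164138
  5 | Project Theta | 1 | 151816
SELECT name, salary FROM employees WHERE salary BETWEEN 53742 AND 83836

Execution result:
name | salary
Sam Martinez | 83358
Carol Davis | 69131
Bob Wilson | 66283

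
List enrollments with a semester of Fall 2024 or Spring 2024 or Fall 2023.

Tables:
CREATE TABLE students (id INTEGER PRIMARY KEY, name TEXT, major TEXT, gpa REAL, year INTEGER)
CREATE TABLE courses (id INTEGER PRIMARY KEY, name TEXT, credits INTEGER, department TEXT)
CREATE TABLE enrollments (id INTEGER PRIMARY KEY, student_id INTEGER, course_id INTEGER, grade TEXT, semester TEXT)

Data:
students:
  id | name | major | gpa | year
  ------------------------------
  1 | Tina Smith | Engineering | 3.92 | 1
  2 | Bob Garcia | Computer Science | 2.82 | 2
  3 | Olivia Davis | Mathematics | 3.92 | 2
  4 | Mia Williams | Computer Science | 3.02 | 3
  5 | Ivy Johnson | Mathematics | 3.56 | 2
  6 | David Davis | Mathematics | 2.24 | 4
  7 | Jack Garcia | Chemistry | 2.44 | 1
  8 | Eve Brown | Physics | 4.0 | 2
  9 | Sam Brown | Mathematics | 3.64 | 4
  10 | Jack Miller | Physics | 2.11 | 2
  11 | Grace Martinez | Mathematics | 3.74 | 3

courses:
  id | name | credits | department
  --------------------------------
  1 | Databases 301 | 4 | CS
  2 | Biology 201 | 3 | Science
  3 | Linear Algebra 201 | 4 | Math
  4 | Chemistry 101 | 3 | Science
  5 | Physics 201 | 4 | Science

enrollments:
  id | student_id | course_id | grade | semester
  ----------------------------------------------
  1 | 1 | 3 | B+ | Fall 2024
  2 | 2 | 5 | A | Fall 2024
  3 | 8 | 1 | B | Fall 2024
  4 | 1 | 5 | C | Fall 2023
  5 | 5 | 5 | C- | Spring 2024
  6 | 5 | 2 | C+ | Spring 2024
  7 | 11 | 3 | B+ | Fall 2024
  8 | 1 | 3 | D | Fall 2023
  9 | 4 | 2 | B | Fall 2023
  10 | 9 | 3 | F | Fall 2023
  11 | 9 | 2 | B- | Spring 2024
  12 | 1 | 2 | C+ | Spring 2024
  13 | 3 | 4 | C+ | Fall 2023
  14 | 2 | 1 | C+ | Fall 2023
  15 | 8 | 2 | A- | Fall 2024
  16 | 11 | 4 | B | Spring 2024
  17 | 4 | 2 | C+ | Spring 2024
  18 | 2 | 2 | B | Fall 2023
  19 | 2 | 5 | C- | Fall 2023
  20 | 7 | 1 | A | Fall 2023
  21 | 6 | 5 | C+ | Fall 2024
SELECT id, semester FROM enrollments WHERE semester IN ('Fall 2024', 'Spring 2024', 'Fall 2023')

Execution result:
id | semester
1 | Fall 2024
2 | Fall 2024
3 | Fall 2024
4 | Fall 2023
5 | Spring 2024
6 | Spring 2024
7 | Fall 2024
8 | Fall 2023
9 | Fall 2023
10 | Fall 2023
11 | Spring 2024
12 | Spring 2024
13 | Fall 2023
14 | Fall 2023
15 | Fall 2024
16 | Spring 2024
17 | Spring 2024
18 | Fall 2023
19 | Fall 2023
20 | Fall 2023
21 | Fall 2024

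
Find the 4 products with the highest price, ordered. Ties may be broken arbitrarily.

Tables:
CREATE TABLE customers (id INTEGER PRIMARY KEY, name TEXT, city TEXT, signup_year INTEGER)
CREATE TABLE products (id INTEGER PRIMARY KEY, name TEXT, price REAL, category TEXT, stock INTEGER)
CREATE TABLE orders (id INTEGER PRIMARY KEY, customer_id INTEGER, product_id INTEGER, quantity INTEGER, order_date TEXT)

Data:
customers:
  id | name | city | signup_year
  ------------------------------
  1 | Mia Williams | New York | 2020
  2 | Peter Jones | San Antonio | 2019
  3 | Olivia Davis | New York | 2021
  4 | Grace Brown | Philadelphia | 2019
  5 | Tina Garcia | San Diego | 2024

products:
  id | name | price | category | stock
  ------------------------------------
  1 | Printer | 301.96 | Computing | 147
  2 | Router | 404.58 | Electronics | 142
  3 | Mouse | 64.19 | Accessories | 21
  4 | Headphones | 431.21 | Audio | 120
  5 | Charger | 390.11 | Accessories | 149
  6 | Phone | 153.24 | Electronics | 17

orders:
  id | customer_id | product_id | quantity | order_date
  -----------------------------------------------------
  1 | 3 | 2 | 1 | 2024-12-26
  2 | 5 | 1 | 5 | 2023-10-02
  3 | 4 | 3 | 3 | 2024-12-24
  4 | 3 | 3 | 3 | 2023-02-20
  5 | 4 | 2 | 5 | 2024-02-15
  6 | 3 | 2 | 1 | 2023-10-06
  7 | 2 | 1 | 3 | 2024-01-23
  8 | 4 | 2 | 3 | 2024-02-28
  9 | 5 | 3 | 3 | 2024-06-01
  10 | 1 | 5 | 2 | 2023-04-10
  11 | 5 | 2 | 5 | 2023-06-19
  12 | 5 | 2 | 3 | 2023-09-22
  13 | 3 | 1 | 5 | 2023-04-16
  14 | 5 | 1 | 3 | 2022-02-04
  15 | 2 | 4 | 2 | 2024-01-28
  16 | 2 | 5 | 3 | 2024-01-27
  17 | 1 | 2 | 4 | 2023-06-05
SELECT name, price FROM products ORDER BY price DESC LIMIT 4

Execution result:
name | price
Headphones | 431.21
Router | 404.58
Charger | 390.11
Printer | 301.96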